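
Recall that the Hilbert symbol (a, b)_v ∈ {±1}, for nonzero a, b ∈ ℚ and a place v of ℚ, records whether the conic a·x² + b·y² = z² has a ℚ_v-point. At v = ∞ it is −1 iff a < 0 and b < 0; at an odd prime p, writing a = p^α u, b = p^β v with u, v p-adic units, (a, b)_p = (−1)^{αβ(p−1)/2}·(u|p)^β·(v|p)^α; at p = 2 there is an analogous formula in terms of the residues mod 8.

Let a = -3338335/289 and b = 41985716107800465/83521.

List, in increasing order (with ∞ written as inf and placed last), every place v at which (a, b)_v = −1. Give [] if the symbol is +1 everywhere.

(a, b) ≡ (-3338335, 10465) mod (ℚ^×)²; places V = {2, 3, 5, 7, 11, 13, 17, 23, 29, ∞}.
(a,b)_5: α=1, u≡2; β=1, v≡3 (mod 5); (2|5)=-1, (3|5)=-1; sign (−1)^0·-1^1·-1^1 = +1.
(a,b)_29: α=1, u≡14; β=2, v≡24 (mod 29); (14|29)=-1, (24|29)=+1; sign (−1)^0·-1^2·+1^1 = +1.
(a,b)_11: α=1, u≡9; β=2, v≡4 (mod 11); (9|11)=+1, (4|11)=+1; sign (−1)^0·+1^2·+1^1 = +1.
(a,b)_23: α=1, u≡13; β=3, v≡4 (mod 23); (13|23)=+1, (4|23)=+1; sign (−1)^1·+1^3·+1^1 = -1.
(a,b)_3: α=0, u≡2; β=2, v≡1 (mod 3); (2|3)=-1, (1|3)=+1; sign (−1)^0·-1^2·+1^0 = +1.
(a,b)_2: α=0, β=0; u≡1, v≡1 (mod 8); ε(u)ε(v)=0·0, αω(v)=0·0, βω(u)=0·0; sum ≡ 0  ⇒  +1.
(a,b)_17: α=-2, u≡6; β=-4, v≡14 (mod 17); (6|17)=-1, (14|17)=-1; sign (−1)^0·-1^-4·-1^-2 = +1.
(a,b)_13: α=1, u≡11; β=3, v≡10 (mod 13); (11|13)=-1, (10|13)=+1; sign (−1)^0·-1^3·+1^1 = -1.
(a,b)_7: α=1, u≡6; β=3, v≡2 (mod 7); (6|7)=-1, (2|7)=+1; sign (−1)^1·-1^3·+1^1 = +1.
(a,b)_∞: sgn(-3338335)=−, sgn(10465)=+, so +1.
Ram(-3338335, 10465) = {13, 23}; no ℚ_13-point on the conic.

[13, 23]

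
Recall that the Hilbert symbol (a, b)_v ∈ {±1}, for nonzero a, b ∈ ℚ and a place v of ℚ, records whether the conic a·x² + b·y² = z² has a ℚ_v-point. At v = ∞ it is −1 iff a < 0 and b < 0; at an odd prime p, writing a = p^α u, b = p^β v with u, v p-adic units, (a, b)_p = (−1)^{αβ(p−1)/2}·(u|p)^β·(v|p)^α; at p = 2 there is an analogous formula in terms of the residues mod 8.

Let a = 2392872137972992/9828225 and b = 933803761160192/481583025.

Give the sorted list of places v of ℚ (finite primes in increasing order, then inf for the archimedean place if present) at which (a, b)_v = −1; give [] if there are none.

[]

Mod squares: a ≡ 37, b ≡ 1517. Check v ∈ {∞, 2, 3, 5, 7, 11, 13, 19, 23, 37, 41}.
v=3: a=3^-2·(≡1), b=3^-2·(≡2) mod 3; (1|3)=+1, (2|3)=-1; (−1)^{-2·-2·1}·(+1)^-2·(-1)^-2 = +1.
v=7: a=7^0·(≡4), b=7^-2·(≡6) mod 7; (4|7)=+1, (6|7)=-1; (−1)^{0·-2·3}·(+1)^-2·(-1)^0 = +1.
v=2: v_2(a)=8, v_2(b)=12; units ≡ 5, 5 (mod 8); ε·ε+αω+βω = 0·0+8·1+12·1 ≡ 0  ⇒  (a,b)_2 = +1.
v=11: a=11^-2·(≡5), b=11^-2·(≡2) mod 11; (5|11)=+1, (2|11)=-1; (−1)^{-2·-2·5}·(+1)^-2·(-1)^-2 = +1.
v=5: a=5^-2·(≡3), b=5^-2·(≡2) mod 5; (3|5)=-1, (2|5)=-1; (−1)^{-2·-2·2}·(-1)^-2·(-1)^-2 = +1.
v=13: a=13^2·(≡2), b=13^2·(≡12) mod 13; (2|13)=-1, (12|13)=+1; (−1)^{2·2·6}·(-1)^2·(+1)^2 = +1.
v=∞: 37 > 0 and 1517 > 0  ⇒  (a,b)_∞ = +1.
v=23: a=23^2·(≡11), b=23^2·(≡22) mod 23; (11|23)=-1, (22|23)=-1; (−1)^{2·2·11}·(-1)^2·(-1)^2 = +1.
v=41: a=41^4·(≡23), b=41^3·(≡5) mod 41; (23|41)=+1, (5|41)=+1; (−1)^{4·3·20}·(+1)^3·(+1)^4 = +1.
v=37: a=37^1·(≡33), b=37^1·(≡11) mod 37; (33|37)=+1, (11|37)=+1; (−1)^{1·1·18}·(+1)^1·(+1)^1 = +1.
v=19: a=19^-2·(≡2), b=19^-2·(≡5) mod 19; (2|19)=-1, (5|19)=+1; (−1)^{-2·-2·9}·(-1)^-2·(+1)^-2 = +1.
Ram(a, b) = ∅: the form 37·x² + 1517·y² − z² is isotropic over every ℚ_v, so by Hasse–Minkowski it is isotropic over ℚ.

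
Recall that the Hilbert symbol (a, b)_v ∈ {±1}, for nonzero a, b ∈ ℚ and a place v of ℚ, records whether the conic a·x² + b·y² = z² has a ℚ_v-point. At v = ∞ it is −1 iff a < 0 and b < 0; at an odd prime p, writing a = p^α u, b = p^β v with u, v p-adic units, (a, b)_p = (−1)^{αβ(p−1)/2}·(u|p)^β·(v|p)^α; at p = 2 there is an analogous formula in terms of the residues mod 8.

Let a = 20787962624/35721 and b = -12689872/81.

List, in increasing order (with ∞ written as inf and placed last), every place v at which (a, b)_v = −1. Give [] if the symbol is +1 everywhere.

Mod squares: a ≡ 11, b ≡ -13. Check v ∈ {∞, 2, 3, 7, 11, 13, 19}.
v=∞: 11 > 0 and -13 < 0  ⇒  (a,b)_∞ = +1.
v=2: v_2(a)=8, v_2(b)=4; units ≡ 3, 3 (mod 8); ε·ε+αω+βω = 1·1+8·1+4·1 ≡ 1  ⇒  (a,b)_2 = -1.
v=7: a=7^-2·(≡2), b=7^0·(≡2) mod 7; (2|7)=+1, (2|7)=+1; (−1)^{-2·0·3}·(+1)^0·(+1)^-2 = +1.
v=3: a=3^-6·(≡2), b=3^-4·(≡2) mod 3; (2|3)=-1, (2|3)=-1; (−1)^{-6·-4·1}·(-1)^-4·(-1)^-6 = +1.
v=13: a=13^2·(≡6), b=13^3·(≡3) mod 13; (6|13)=-1, (3|13)=+1; (−1)^{2·3·6}·(-1)^3·(+1)^2 = -1.
v=11: a=11^3·(≡5), b=11^0·(≡9) mod 11; (5|11)=+1, (9|11)=+1; (−1)^{3·0·5}·(+1)^0·(+1)^3 = +1.
v=19: a=19^2·(≡1), b=19^2·(≡11) mod 19; (1|19)=+1, (11|19)=+1; (−1)^{2·2·9}·(+1)^2·(+1)^2 = +1.
(11, -13 / ℚ) ramifies at {2, 13}: a division algebra.

[2, 13]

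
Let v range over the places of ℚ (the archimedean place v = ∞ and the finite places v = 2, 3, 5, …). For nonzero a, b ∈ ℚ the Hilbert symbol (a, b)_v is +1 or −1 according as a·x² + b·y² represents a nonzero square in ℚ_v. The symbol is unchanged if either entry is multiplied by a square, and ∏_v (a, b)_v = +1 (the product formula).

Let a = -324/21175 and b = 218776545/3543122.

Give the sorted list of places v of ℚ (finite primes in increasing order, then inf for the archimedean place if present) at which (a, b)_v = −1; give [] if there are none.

[3, 5, 13, 19]

Mod squares: a ≡ -7, b ≡ 7410. Check v ∈ {∞, 2, 3, 5, 7, 11, 13, 19}.
v=19: a=19^0·(≡2), b=19^1·(≡2) mod 19; (2|19)=-1, (2|19)=-1; (−1)^{0·1·9}·(-1)^1·(-1)^0 = -1.
v=∞: -7 < 0 and 7410 > 0  ⇒  (a,b)_∞ = +1.
v=2: v_2(a)=2, v_2(b)=-1; units ≡ 1, 1 (mod 8); ε·ε+αω+βω = 0·0+2·0+-1·0 ≡ 0  ⇒  (a,b)_2 = +1.
v=5: a=5^-2·(≡3), b=5^1·(≡2) mod 5; (3|5)=-1, (2|5)=-1; (−1)^{-2·1·2}·(-1)^1·(-1)^-2 = -1.
v=13: a=13^0·(≡6), b=13^1·(≡8) mod 13; (6|13)=-1, (8|13)=-1; (−1)^{0·1·6}·(-1)^1·(-1)^0 = -1.
v=3: a=3^4·(≡2), b=3^11·(≡1) mod 3; (2|3)=-1, (1|3)=+1; (−1)^{4·11·1}·(-1)^11·(+1)^4 = -1.
v=11: a=11^-2·(≡5), b=11^-6·(≡10) mod 11; (5|11)=+1, (10|11)=-1; (−1)^{-2·-6·5}·(+1)^-6·(-1)^-2 = +1.
v=7: a=7^-1·(≡5), b=7^0·(≡4) mod 7; (5|7)=-1, (4|7)=+1; (−1)^{-1·0·3}·(-1)^0·(+1)^-1 = +1.
Ram(-7, 7410) = {3, 5, 13, 19}; no ℚ_3-point on the conic.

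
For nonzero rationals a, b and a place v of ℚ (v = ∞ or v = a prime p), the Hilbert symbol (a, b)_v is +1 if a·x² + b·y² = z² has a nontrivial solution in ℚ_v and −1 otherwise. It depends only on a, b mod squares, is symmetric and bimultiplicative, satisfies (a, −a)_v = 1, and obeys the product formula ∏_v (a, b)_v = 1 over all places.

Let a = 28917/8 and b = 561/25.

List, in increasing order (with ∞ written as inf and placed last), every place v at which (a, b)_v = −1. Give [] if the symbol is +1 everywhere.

[3, 11]

(a, b) ≡ (714, 561) mod (ℚ^×)²; places V = {2, 3, 5, 7, 11, 17, ∞}.
(a,b)_17: α=1, u≡15; β=1, v≡2 (mod 17); (15|17)=+1, (2|17)=+1; sign (−1)^0·+1^1·+1^1 = +1.
(a,b)_7: α=1, u≡1; β=0, v≡2 (mod 7); (1|7)=+1, (2|7)=+1; sign (−1)^0·+1^0·+1^1 = +1.
(a,b)_3: α=5, u≡1; β=1, v≡1 (mod 3); (1|3)=+1, (1|3)=+1; sign (−1)^1·+1^1·+1^5 = -1.
(a,b)_5: α=0, u≡4; β=-2, v≡1 (mod 5); (4|5)=+1, (1|5)=+1; sign (−1)^0·+1^-2·+1^0 = +1.
(a,b)_2: α=-3, β=0; u≡5, v≡1 (mod 8); ε(u)ε(v)=0·0, αω(v)=-3·0, βω(u)=0·1; sum ≡ 0  ⇒  +1.
(a,b)_∞: sgn(714)=+, sgn(561)=+, so +1.
(a,b)_11: α=0, u≡8; β=1, v≡6 (mod 11); (8|11)=-1, (6|11)=-1; sign (−1)^0·-1^1·-1^0 = -1.
(714, 561 / ℚ) ramifies at {3, 11}: a division algebra.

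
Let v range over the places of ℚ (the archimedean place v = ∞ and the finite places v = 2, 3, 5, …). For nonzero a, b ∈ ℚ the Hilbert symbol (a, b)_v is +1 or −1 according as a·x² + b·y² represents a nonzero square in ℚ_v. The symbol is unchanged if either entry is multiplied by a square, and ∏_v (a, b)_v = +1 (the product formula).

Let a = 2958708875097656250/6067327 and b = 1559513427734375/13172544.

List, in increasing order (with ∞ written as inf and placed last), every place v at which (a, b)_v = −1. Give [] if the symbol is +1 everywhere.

[5, 7, 17, 23]

(a, b) ≡ (848470, 483) mod (ℚ^×)²; places V = {2, 3, 5, 7, 11, 17, 19, 23, 31, ∞}.
(a,b)_7: α=-5, u≡6; β=-1, v≡5 (mod 7); (6|7)=-1, (5|7)=-1; sign (−1)^1·-1^-1·-1^-5 = -1.
(a,b)_2: α=1, β=-6; u≡3, v≡3 (mod 8); ε(u)ε(v)=1·1, αω(v)=1·1, βω(u)=-6·1; sum ≡ 0  ⇒  +1.
(a,b)_∞: sgn(848470)=+, sgn(483)=+, so +1.
(a,b)_11: α=0, u≡10; β=-2, v≡10 (mod 11); (10|11)=-1, (10|11)=-1; sign (−1)^0·-1^-2·-1^0 = +1.
(a,b)_19: α=-2, u≡5; β=0, v≡10 (mod 19); (5|19)=+1, (10|19)=-1; sign (−1)^0·+1^0·-1^-2 = +1.
(a,b)_31: α=3, u≡18; β=2, v≡7 (mod 31); (18|31)=+1, (7|31)=+1; sign (−1)^0·+1^2·+1^3 = +1.
(a,b)_23: α=1, u≡10; β=1, v≡7 (mod 23); (10|23)=-1, (7|23)=-1; sign (−1)^1·-1^1·-1^1 = -1.
(a,b)_17: α=3, u≡2; β=2, v≡7 (mod 17); (2|17)=+1, (7|17)=-1; sign (−1)^0·+1^2·-1^3 = -1.
(a,b)_5: α=11, u≡1; β=12, v≡3 (mod 5); (1|5)=+1, (3|5)=-1; sign (−1)^0·+1^12·-1^11 = -1.
(a,b)_3: α=2, u≡1; β=-5, v≡2 (mod 3); (1|3)=+1, (2|3)=-1; sign (−1)^0·+1^-5·-1^2 = +1.
(848470, 483 / ℚ) ramifies at {5, 7, 17, 23}: a division algebra.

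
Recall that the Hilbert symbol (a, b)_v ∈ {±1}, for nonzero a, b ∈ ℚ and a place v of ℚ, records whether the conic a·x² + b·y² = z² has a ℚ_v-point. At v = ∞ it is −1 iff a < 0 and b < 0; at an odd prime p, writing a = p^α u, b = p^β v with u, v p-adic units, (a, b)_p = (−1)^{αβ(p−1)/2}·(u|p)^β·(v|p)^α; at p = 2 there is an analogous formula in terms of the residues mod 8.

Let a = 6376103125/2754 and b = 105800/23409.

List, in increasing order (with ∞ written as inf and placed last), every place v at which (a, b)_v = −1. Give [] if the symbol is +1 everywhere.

Mod squares: a ≡ 655690, b ≡ 2. Check v ∈ {∞, 2, 3, 5, 7, 17, 19, 23, 29}.
v=∞: 655690 > 0 and 2 > 0  ⇒  (a,b)_∞ = +1.
v=3: a=3^-4·(≡1), b=3^-4·(≡2) mod 3; (1|3)=+1, (2|3)=-1; (−1)^{-4·-4·1}·(+1)^-4·(-1)^-4 = +1.
v=23: a=23^2·(≡8), b=23^2·(≡6) mod 23; (8|23)=+1, (6|23)=+1; (−1)^{2·2·11}·(+1)^2·(+1)^2 = +1.
v=2: v_2(a)=-1, v_2(b)=3; units ≡ 5, 1 (mod 8); ε·ε+αω+βω = 0·0+-1·0+3·1 ≡ 1  ⇒  (a,b)_2 = -1.
v=19: a=19^1·(≡9), b=19^0·(≡8) mod 19; (9|19)=+1, (8|19)=-1; (−1)^{1·0·9}·(+1)^0·(-1)^1 = -1.
v=7: a=7^1·(≡6), b=7^0·(≡2) mod 7; (6|7)=-1, (2|7)=+1; (−1)^{1·0·3}·(-1)^0·(+1)^1 = +1.
v=29: a=29^1·(≡21), b=29^0·(≡11) mod 29; (21|29)=-1, (11|29)=-1; (−1)^{1·0·14}·(-1)^0·(-1)^1 = -1.
v=17: a=17^-1·(≡7), b=17^-2·(≡2) mod 17; (7|17)=-1, (2|17)=+1; (−1)^{-1·-2·8}·(-1)^-2·(+1)^-1 = +1.
v=5: a=5^5·(≡2), b=5^2·(≡3) mod 5; (2|5)=-1, (3|5)=-1; (−1)^{5·2·2}·(-1)^2·(-1)^5 = -1.
(655690, 2 / ℚ) ramifies at {2, 5, 19, 29}: a division algebra.

[2, 5, 19, 29]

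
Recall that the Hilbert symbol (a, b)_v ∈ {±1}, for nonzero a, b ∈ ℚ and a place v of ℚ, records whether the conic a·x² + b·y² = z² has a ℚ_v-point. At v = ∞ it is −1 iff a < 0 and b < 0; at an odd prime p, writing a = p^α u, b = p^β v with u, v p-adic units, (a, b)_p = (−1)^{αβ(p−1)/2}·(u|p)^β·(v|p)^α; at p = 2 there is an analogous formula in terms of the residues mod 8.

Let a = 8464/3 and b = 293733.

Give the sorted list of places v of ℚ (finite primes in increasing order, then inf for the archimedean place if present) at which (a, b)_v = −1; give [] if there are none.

[3, 43]

Mod squares: a ≡ 3, b ≡ 32637. Check v ∈ {∞, 2, 3, 11, 23, 43}.
v=2: v_2(a)=4, v_2(b)=0; units ≡ 3, 5 (mod 8); ε·ε+αω+βω = 1·0+4·1+0·1 ≡ 0  ⇒  (a,b)_2 = +1.
v=11: a=11^0·(≡9), b=11^1·(≡6) mod 11; (9|11)=+1, (6|11)=-1; (−1)^{0·1·5}·(+1)^1·(-1)^0 = +1.
v=43: a=43^0·(≡12), b=43^1·(≡37) mod 43; (12|43)=-1, (37|43)=-1; (−1)^{0·1·21}·(-1)^1·(-1)^0 = -1.
v=3: a=3^-1·(≡1), b=3^3·(≡1) mod 3; (1|3)=+1, (1|3)=+1; (−1)^{-1·3·1}·(+1)^3·(+1)^-1 = -1.
v=23: a=23^2·(≡13), b=23^1·(≡6) mod 23; (13|23)=+1, (6|23)=+1; (−1)^{2·1·11}·(+1)^1·(+1)^2 = +1.
v=∞: 3 > 0 and 32637 > 0  ⇒  (a,b)_∞ = +1.
|Ram(3, 32637)| = 2, even; anisotropic at {3, 43}.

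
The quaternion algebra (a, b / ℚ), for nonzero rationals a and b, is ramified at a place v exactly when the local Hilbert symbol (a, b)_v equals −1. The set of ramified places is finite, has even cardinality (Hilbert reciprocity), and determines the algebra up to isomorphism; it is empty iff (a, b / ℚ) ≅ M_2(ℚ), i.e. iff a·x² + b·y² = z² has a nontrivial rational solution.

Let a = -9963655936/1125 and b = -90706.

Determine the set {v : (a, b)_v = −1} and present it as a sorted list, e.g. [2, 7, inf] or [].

[7, 11, 17, inf]

Mod squares: a ≡ -1151495, b ≡ -90706. Check v ∈ {∞, 2, 3, 5, 7, 11, 13, 17, 19, 23, 31}.
v=7: a=7^0·(≡5), b=7^1·(≡6) mod 7; (5|7)=-1, (6|7)=-1; (−1)^{0·1·3}·(-1)^1·(-1)^0 = -1.
v=2: v_2(a)=8, v_2(b)=1; units ≡ 1, 7 (mod 8); ε·ε+αω+βω = 0·1+8·0+1·0 ≡ 0  ⇒  (a,b)_2 = +1.
v=13: a=13^2·(≡6), b=13^0·(≡8) mod 13; (6|13)=-1, (8|13)=-1; (−1)^{2·0·6}·(-1)^0·(-1)^2 = +1.
v=19: a=19^1·(≡5), b=19^1·(≡14) mod 19; (5|19)=+1, (14|19)=-1; (−1)^{1·1·9}·(+1)^1·(-1)^1 = +1.
v=31: a=31^1·(≡6), b=31^1·(≡19) mod 31; (6|31)=-1, (19|31)=+1; (−1)^{1·1·15}·(-1)^1·(+1)^1 = +1.
v=∞: -1151495 < 0 and -90706 < 0  ⇒  (a,b)_∞ = -1.
v=11: a=11^0·(≡10), b=11^1·(≡4) mod 11; (10|11)=-1, (4|11)=+1; (−1)^{0·1·5}·(-1)^1·(+1)^0 = -1.
v=5: a=5^-3·(≡1), b=5^0·(≡4) mod 5; (1|5)=+1, (4|5)=+1; (−1)^{-3·0·2}·(+1)^0·(+1)^-3 = +1.
v=23: a=23^1·(≡4), b=23^0·(≡6) mod 23; (4|23)=+1, (6|23)=+1; (−1)^{1·0·11}·(+1)^0·(+1)^1 = +1.
v=17: a=17^1·(≡5), b=17^0·(≡6) mod 17; (5|17)=-1, (6|17)=-1; (−1)^{1·0·8}·(-1)^0·(-1)^1 = -1.
v=3: a=3^-2·(≡1), b=3^0·(≡2) mod 3; (1|3)=+1, (2|3)=-1; (−1)^{-2·0·1}·(+1)^0·(-1)^-2 = +1.
Ram(-1151495, -90706) = {7, 11, 17, ∞}; no ℚ_7-point on the conic.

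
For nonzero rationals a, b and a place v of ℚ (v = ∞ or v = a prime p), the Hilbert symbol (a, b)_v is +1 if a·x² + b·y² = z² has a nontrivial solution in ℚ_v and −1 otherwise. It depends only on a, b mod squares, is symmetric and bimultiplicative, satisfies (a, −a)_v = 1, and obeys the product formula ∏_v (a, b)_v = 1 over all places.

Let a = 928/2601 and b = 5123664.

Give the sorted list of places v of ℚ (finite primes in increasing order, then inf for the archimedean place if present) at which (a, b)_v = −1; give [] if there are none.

(a, b) ≡ (58, 35581) mod (ℚ^×)²; places V = {2, 3, 7, 13, 17, 23, 29, ∞}.
(a,b)_23: α=0, u≡4; β=1, v≡13 (mod 23); (4|23)=+1, (13|23)=+1; sign (−1)^0·+1^1·+1^0 = +1.
(a,b)_7: α=0, u≡1; β=1, v≡4 (mod 7); (1|7)=+1, (4|7)=+1; sign (−1)^0·+1^1·+1^0 = +1.
(a,b)_17: α=-2, u≡3; β=1, v≡16 (mod 17); (3|17)=-1, (16|17)=+1; sign (−1)^0·-1^1·+1^-2 = -1.
(a,b)_∞: sgn(58)=+, sgn(35581)=+, so +1.
(a,b)_13: α=0, u≡5; β=1, v≡7 (mod 13); (5|13)=-1, (7|13)=-1; sign (−1)^0·-1^1·-1^0 = -1.
(a,b)_2: α=5, β=4; u≡5, v≡5 (mod 8); ε(u)ε(v)=0·0, αω(v)=5·1, βω(u)=4·1; sum ≡ 1  ⇒  -1.
(a,b)_3: α=-2, u≡1; β=2, v≡1 (mod 3); (1|3)=+1, (1|3)=+1; sign (−1)^0·+1^2·+1^-2 = +1.
(a,b)_29: α=1, u≡19; β=0, v≡2 (mod 29); (19|29)=-1, (2|29)=-1; sign (−1)^0·-1^0·-1^1 = -1.
(58, 35581 / ℚ) ramifies at {2, 13, 17, 29}: a division algebra.

[2, 13, 17, 29]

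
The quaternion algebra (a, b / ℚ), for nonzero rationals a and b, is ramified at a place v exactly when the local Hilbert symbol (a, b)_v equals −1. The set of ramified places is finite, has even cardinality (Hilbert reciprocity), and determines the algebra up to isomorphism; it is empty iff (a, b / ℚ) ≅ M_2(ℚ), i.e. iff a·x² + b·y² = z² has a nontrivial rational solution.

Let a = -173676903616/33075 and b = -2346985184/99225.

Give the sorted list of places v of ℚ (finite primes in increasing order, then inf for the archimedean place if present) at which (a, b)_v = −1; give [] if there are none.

[37, inf]

Mod squares: a ≡ -57, b ≡ -1406. Check v ∈ {∞, 2, 3, 5, 7, 17, 19, 37}.
v=19: a=19^3·(≡7), b=19^3·(≡2) mod 19; (7|19)=+1, (2|19)=-1; (−1)^{3·3·9}·(+1)^3·(-1)^3 = +1.
v=3: a=3^-3·(≡2), b=3^-4·(≡1) mod 3; (2|3)=-1, (1|3)=+1; (−1)^{-3·-4·1}·(-1)^-4·(+1)^-3 = +1.
v=∞: -57 < 0 and -1406 < 0  ⇒  (a,b)_∞ = -1.
v=7: a=7^-2·(≡5), b=7^-2·(≡1) mod 7; (5|7)=-1, (1|7)=+1; (−1)^{-2·-2·3}·(-1)^-2·(+1)^-2 = +1.
v=37: a=37^2·(≡6), b=37^1·(≡1) mod 37; (6|37)=-1, (1|37)=+1; (−1)^{2·1·18}·(-1)^1·(+1)^2 = -1.
v=17: a=17^2·(≡5), b=17^2·(≡5) mod 17; (5|17)=-1, (5|17)=-1; (−1)^{2·2·8}·(-1)^2·(-1)^2 = +1.
v=5: a=5^-2·(≡3), b=5^-2·(≡4) mod 5; (3|5)=-1, (4|5)=+1; (−1)^{-2·-2·2}·(-1)^-2·(+1)^-2 = +1.
v=2: v_2(a)=6, v_2(b)=5; units ≡ 7, 1 (mod 8); ε·ε+αω+βω = 1·0+6·0+5·0 ≡ 0  ⇒  (a,b)_2 = +1.
(-57, -1406 / ℚ) ramifies at {37, ∞}: a division algebra.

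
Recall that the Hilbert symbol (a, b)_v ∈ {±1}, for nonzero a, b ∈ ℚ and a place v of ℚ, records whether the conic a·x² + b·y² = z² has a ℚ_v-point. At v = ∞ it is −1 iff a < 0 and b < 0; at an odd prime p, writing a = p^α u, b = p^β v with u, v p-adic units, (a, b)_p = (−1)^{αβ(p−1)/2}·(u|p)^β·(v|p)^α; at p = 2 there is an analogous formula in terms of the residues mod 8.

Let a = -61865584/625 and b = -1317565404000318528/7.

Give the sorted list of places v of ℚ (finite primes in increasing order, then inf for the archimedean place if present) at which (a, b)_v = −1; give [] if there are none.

[7, 11, 17, 23, 29, inf]

Mod squares: a ≡ -3866599, b ≡ -119. Check v ∈ {∞, 2, 3, 5, 7, 11, 17, 23, 29, 31}.
v=17: a=17^1·(≡16), b=17^3·(≡12) mod 17; (16|17)=+1, (12|17)=-1; (−1)^{1·3·8}·(+1)^3·(-1)^1 = -1.
v=5: a=5^-4·(≡1), b=5^0·(≡1) mod 5; (1|5)=+1, (1|5)=+1; (−1)^{-4·0·2}·(+1)^0·(+1)^-4 = +1.
v=11: a=11^1·(≡10), b=11^2·(≡6) mod 11; (10|11)=-1, (6|11)=-1; (−1)^{1·2·5}·(-1)^2·(-1)^1 = -1.
v=2: v_2(a)=4, v_2(b)=6; units ≡ 1, 1 (mod 8); ε·ε+αω+βω = 0·0+4·0+6·0 ≡ 0  ⇒  (a,b)_2 = +1.
v=3: a=3^0·(≡2), b=3^4·(≡1) mod 3; (2|3)=-1, (1|3)=+1; (−1)^{0·4·1}·(-1)^4·(+1)^0 = +1.
v=23: a=23^1·(≡22), b=23^2·(≡5) mod 23; (22|23)=-1, (5|23)=-1; (−1)^{1·2·11}·(-1)^2·(-1)^1 = -1.
v=31: a=31^1·(≡17), b=31^2·(≡19) mod 31; (17|31)=-1, (19|31)=+1; (−1)^{1·2·15}·(-1)^2·(+1)^1 = +1.
v=∞: -3866599 < 0 and -119 < 0  ⇒  (a,b)_∞ = -1.
v=7: a=7^0·(≡5), b=7^-1·(≡1) mod 7; (5|7)=-1, (1|7)=+1; (−1)^{0·-1·3}·(-1)^-1·(+1)^0 = -1.
v=29: a=29^1·(≡11), b=29^2·(≡27) mod 29; (11|29)=-1, (27|29)=-1; (−1)^{1·2·14}·(-1)^2·(-1)^1 = -1.
|Ram(-3866599, -119)| = 6, even; anisotropic at {7, 11, 17, 23, 29, ∞}.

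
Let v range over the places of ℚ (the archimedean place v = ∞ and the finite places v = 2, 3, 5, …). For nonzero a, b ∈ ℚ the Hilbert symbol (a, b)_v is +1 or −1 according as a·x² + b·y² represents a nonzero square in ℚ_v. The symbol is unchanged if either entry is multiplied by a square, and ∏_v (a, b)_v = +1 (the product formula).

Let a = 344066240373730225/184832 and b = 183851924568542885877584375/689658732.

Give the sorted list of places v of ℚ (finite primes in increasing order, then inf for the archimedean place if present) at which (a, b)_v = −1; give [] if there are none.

Mod squares: a ≡ 12818, b ≡ 10005. Check v ∈ {∞, 2, 3, 5, 7, 13, 17, 19, 23, 29}.
v=3: a=3^0·(≡2), b=3^-3·(≡2) mod 3; (2|3)=-1, (2|3)=-1; (−1)^{0·-3·1}·(-1)^-3·(-1)^0 = -1.
v=5: a=5^2·(≡2), b=5^5·(≡1) mod 5; (2|5)=-1, (1|5)=+1; (−1)^{2·5·2}·(-1)^5·(+1)^2 = -1.
v=13: a=13^7·(≡5), b=13^8·(≡11) mod 13; (5|13)=-1, (11|13)=-1; (−1)^{7·8·6}·(-1)^8·(-1)^7 = -1.
v=17: a=17^1·(≡3), b=17^2·(≡8) mod 17; (3|17)=-1, (8|17)=+1; (−1)^{1·2·8}·(-1)^2·(+1)^1 = +1.
v=7: a=7^0·(≡2), b=7^-2·(≡1) mod 7; (2|7)=+1, (1|7)=+1; (−1)^{0·-2·3}·(+1)^-2·(+1)^0 = +1.
v=23: a=23^2·(≡10), b=23^3·(≡20) mod 23; (10|23)=-1, (20|23)=-1; (−1)^{2·3·11}·(-1)^3·(-1)^2 = -1.
v=∞: 12818 > 0 and 10005 > 0  ⇒  (a,b)_∞ = +1.
v=29: a=29^3·(≡24), b=29^5·(≡15) mod 29; (24|29)=+1, (15|29)=-1; (−1)^{3·5·14}·(+1)^5·(-1)^3 = -1.
v=19: a=19^-2·(≡12), b=19^-4·(≡5) mod 19; (12|19)=-1, (5|19)=+1; (−1)^{-2·-4·9}·(-1)^-4·(+1)^-2 = +1.
v=2: v_2(a)=-9, v_2(b)=-2; units ≡ 1, 5 (mod 8); ε·ε+αω+βω = 0·0+-9·1+-2·0 ≡ 1  ⇒  (a,b)_2 = -1.
(12818, 10005 / ℚ) ramifies at {2, 3, 5, 13, 23, 29}: a division algebra.

[2, 3, 5, 13, 23, 29]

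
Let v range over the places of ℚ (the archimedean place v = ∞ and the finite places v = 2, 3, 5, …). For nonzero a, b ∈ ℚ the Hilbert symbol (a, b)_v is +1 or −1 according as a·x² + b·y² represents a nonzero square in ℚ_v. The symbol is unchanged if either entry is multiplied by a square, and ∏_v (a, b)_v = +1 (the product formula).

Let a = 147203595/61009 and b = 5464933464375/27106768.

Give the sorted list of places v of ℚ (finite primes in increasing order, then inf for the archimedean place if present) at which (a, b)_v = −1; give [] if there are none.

(a, b) ≡ (1155, 91) mod (ℚ^×)²; places V = {2, 3, 5, 7, 11, 13, 17, 19, ∞}.
(a,b)_17: α=2, u≡4; β=2, v≡5 (mod 17); (4|17)=+1, (5|17)=-1; sign (−1)^0·+1^2·-1^2 = +1.
(a,b)_∞: sgn(1155)=+, sgn(91)=+, so +1.
(a,b)_3: α=3, u≡1; β=6, v≡1 (mod 3); (1|3)=+1, (1|3)=+1; sign (−1)^0·+1^6·+1^3 = +1.
(a,b)_7: α=3, u≡4; β=3, v≡5 (mod 7); (4|7)=+1, (5|7)=-1; sign (−1)^1·+1^3·-1^3 = +1.
(a,b)_13: α=-2, u≡11; β=-1, v≡8 (mod 13); (11|13)=-1, (8|13)=-1; sign (−1)^0·-1^-1·-1^-2 = -1.
(a,b)_2: α=0, β=-4; u≡3, v≡3 (mod 8); ε(u)ε(v)=1·1, αω(v)=0·1, βω(u)=-4·1; sum ≡ 1  ⇒  -1.
(a,b)_19: α=-2, u≡13; β=-4, v≡12 (mod 19); (13|19)=-1, (12|19)=-1; sign (−1)^0·-1^-4·-1^-2 = +1.
(a,b)_5: α=1, u≡1; β=4, v≡1 (mod 5); (1|5)=+1, (1|5)=+1; sign (−1)^0·+1^4·+1^1 = +1.
(a,b)_11: α=1, u≡6; β=2, v≡9 (mod 11); (6|11)=-1, (9|11)=+1; sign (−1)^0·-1^2·+1^1 = +1.
Ram(1155, 91) = {2, 13}; no ℚ_2-point on the conic.

[2, 13]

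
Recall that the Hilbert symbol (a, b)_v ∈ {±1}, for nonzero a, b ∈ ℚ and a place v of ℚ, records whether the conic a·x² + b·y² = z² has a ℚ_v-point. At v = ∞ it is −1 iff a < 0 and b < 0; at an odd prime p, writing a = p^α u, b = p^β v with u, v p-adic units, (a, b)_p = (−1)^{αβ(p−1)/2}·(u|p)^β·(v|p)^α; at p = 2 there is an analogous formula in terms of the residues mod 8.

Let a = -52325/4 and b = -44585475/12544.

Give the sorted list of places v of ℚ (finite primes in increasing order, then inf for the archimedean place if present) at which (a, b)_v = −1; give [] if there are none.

(a, b) ≡ (-2093, -51) mod (ℚ^×)²; places V = {2, 3, 5, 7, 11, 13, 17, 23, ∞}.
(a,b)_13: α=1, u≡11; β=0, v≡12 (mod 13); (11|13)=-1, (12|13)=+1; sign (−1)^0·-1^0·+1^1 = +1.
(a,b)_∞: sgn(-2093)=−, sgn(-51)=−, so -1.
(a,b)_2: α=-2, β=-8; u≡3, v≡5 (mod 8); ε(u)ε(v)=1·0, αω(v)=-2·1, βω(u)=-8·1; sum ≡ 0  ⇒  +1.
(a,b)_17: α=0, u≡13; β=3, v≡7 (mod 17); (13|17)=+1, (7|17)=-1; sign (−1)^0·+1^3·-1^0 = +1.
(a,b)_11: α=0, u≡6; β=2, v≡9 (mod 11); (6|11)=-1, (9|11)=+1; sign (−1)^0·-1^2·+1^0 = +1.
(a,b)_23: α=1, u≡12; β=0, v≡13 (mod 23); (12|23)=+1, (13|23)=+1; sign (−1)^0·+1^0·+1^1 = +1.
(a,b)_5: α=2, u≡3; β=2, v≡4 (mod 5); (3|5)=-1, (4|5)=+1; sign (−1)^0·-1^2·+1^2 = +1.
(a,b)_7: α=1, u≡2; β=-2, v≡6 (mod 7); (2|7)=+1, (6|7)=-1; sign (−1)^0·+1^-2·-1^1 = -1.
(a,b)_3: α=0, u≡1; β=1, v≡1 (mod 3); (1|3)=+1, (1|3)=+1; sign (−1)^0·+1^1·+1^0 = +1.
Ram(-2093, -51) = {7, ∞}; no ℚ_7-point on the conic.

[7, inf]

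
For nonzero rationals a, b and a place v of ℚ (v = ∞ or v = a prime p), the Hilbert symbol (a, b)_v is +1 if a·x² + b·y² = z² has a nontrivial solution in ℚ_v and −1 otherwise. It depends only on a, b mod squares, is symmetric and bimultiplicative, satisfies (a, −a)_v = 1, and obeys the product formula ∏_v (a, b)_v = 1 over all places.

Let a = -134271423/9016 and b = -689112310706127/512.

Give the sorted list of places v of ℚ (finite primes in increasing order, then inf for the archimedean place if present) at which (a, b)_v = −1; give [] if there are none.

[13, inf]

(a, b) ≡ (-6578, -2046) mod (ℚ^×)²; places V = {2, 3, 7, 11, 13, 17, 19, 23, 31, ∞}.
(a,b)_19: α=2, u≡2; β=2, v≡4 (mod 19); (2|19)=-1, (4|19)=+1; sign (−1)^0·-1^2·+1^2 = +1.
(a,b)_7: α=-2, u≡4; β=2, v≡6 (mod 7); (4|7)=+1, (6|7)=-1; sign (−1)^0·+1^2·-1^-2 = +1.
(a,b)_31: α=0, u≡20; β=1, v≡6 (mod 31); (20|31)=+1, (6|31)=-1; sign (−1)^0·+1^1·-1^0 = +1.
(a,b)_17: α=2, u≡9; β=2, v≡7 (mod 17); (9|17)=+1, (7|17)=-1; sign (−1)^0·+1^2·-1^2 = +1.
(a,b)_11: α=1, u≡6; β=5, v≡5 (mod 11); (6|11)=-1, (5|11)=+1; sign (−1)^1·-1^5·+1^1 = +1.
(a,b)_∞: sgn(-6578)=−, sgn(-2046)=−, so -1.
(a,b)_13: α=1, u≡1; β=0, v≡6 (mod 13); (1|13)=+1, (6|13)=-1; sign (−1)^0·+1^0·-1^1 = -1.
(a,b)_2: α=-3, β=-9; u≡7, v≡1 (mod 8); ε(u)ε(v)=1·0, αω(v)=-3·0, βω(u)=-9·0; sum ≡ 0  ⇒  +1.
(a,b)_23: α=-1, u≡1; β=0, v≡12 (mod 23); (1|23)=+1, (12|23)=+1; sign (−1)^0·+1^0·+1^-1 = +1.
(a,b)_3: α=2, u≡1; β=3, v≡2 (mod 3); (1|3)=+1, (2|3)=-1; sign (−1)^0·+1^3·-1^2 = +1.
(-6578, -2046 / ℚ) ramifies at {13, ∞}: a division algebra.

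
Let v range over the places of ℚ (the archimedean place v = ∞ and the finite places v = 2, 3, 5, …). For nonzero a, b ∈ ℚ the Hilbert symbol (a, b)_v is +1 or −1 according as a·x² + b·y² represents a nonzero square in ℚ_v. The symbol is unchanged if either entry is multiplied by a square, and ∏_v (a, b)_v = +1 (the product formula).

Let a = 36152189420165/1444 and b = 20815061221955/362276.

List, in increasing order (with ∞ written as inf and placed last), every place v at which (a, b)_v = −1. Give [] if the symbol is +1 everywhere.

[5, 31]

Mod squares: a ≡ 521885, b ≡ 3056755. Check v ∈ {∞, 2, 5, 7, 11, 13, 19, 29, 31, 37, 41, 47}.
v=13: a=13^1·(≡9), b=13^1·(≡9) mod 13; (9|13)=+1, (9|13)=+1; (−1)^{1·1·6}·(+1)^1·(+1)^1 = +1.
v=5: a=5^1·(≡2), b=5^1·(≡1) mod 5; (2|5)=-1, (1|5)=+1; (−1)^{1·1·2}·(-1)^1·(+1)^1 = -1.
v=∞: 521885 > 0 and 3056755 > 0  ⇒  (a,b)_∞ = +1.
v=19: a=19^-2·(≡3), b=19^0·(≡4) mod 19; (3|19)=-1, (4|19)=+1; (−1)^{-2·0·9}·(-1)^0·(+1)^-2 = +1.
v=41: a=41^2·(≡21), b=41^-1·(≡15) mod 41; (21|41)=+1, (15|41)=-1; (−1)^{2·-1·20}·(+1)^-1·(-1)^2 = +1.
v=31: a=31^1·(≡25), b=31^3·(≡5) mod 31; (25|31)=+1, (5|31)=+1; (−1)^{1·3·15}·(+1)^3·(+1)^1 = -1.
v=7: a=7^3·(≡6), b=7^4·(≡4) mod 7; (6|7)=-1, (4|7)=+1; (−1)^{3·4·3}·(-1)^4·(+1)^3 = +1.
v=2: v_2(a)=-2, v_2(b)=-2; units ≡ 5, 3 (mod 8); ε·ε+αω+βω = 0·1+-2·1+-2·1 ≡ 0  ⇒  (a,b)_2 = +1.
v=11: a=11^0·(≡9), b=11^2·(≡4) mod 11; (9|11)=+1, (4|11)=+1; (−1)^{0·2·5}·(+1)^2·(+1)^0 = +1.
v=29: a=29^2·(≡13), b=29^0·(≡2) mod 29; (13|29)=+1, (2|29)=-1; (−1)^{2·0·14}·(+1)^0·(-1)^2 = +1.
v=47: a=47^0·(≡29), b=47^-2·(≡17) mod 47; (29|47)=-1, (17|47)=+1; (−1)^{0·-2·23}·(-1)^-2·(+1)^0 = +1.
v=37: a=37^1·(≡32), b=37^1·(≡18) mod 37; (32|37)=-1, (18|37)=-1; (−1)^{1·1·18}·(-1)^1·(-1)^1 = +1.
Ram(521885, 3056755) = {5, 31}; no ℚ_5-point on the conic.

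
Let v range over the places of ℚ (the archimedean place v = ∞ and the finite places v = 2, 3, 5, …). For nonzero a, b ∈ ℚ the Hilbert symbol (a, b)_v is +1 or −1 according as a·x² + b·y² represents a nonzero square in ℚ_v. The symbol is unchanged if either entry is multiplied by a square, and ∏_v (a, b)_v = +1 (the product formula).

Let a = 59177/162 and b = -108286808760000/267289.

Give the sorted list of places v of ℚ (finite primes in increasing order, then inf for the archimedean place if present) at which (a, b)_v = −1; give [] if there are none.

Mod squares: a ≡ 34, b ≡ -299. Check v ∈ {∞, 2, 3, 5, 11, 13, 17, 23, 47, 59}.
v=∞: 34 > 0 and -299 < 0  ⇒  (a,b)_∞ = +1.
v=59: a=59^2·(≡50), b=59^2·(≡58) mod 59; (50|59)=-1, (58|59)=-1; (−1)^{2·2·29}·(-1)^2·(-1)^2 = +1.
v=5: a=5^0·(≡1), b=5^4·(≡1) mod 5; (1|5)=+1, (1|5)=+1; (−1)^{0·4·2}·(+1)^4·(+1)^0 = +1.
v=3: a=3^-4·(≡1), b=3^2·(≡1) mod 3; (1|3)=+1, (1|3)=+1; (−1)^{-4·2·1}·(+1)^2·(+1)^-4 = +1.
v=2: v_2(a)=-1, v_2(b)=6; units ≡ 1, 5 (mod 8); ε·ε+αω+βω = 0·0+-1·1+6·0 ≡ 1  ⇒  (a,b)_2 = -1.
v=11: a=11^0·(≡1), b=11^-2·(≡1) mod 11; (1|11)=+1, (1|11)=+1; (−1)^{0·-2·5}·(+1)^-2·(+1)^0 = +1.
v=13: a=13^0·(≡11), b=13^1·(≡1) mod 13; (11|13)=-1, (1|13)=+1; (−1)^{0·1·6}·(-1)^1·(+1)^0 = -1.
v=17: a=17^1·(≡9), b=17^2·(≡10) mod 17; (9|17)=+1, (10|17)=-1; (−1)^{1·2·8}·(+1)^2·(-1)^1 = -1.
v=23: a=23^0·(≡21), b=23^1·(≡11) mod 23; (21|23)=-1, (11|23)=-1; (−1)^{0·1·11}·(-1)^1·(-1)^0 = -1.
v=47: a=47^0·(≡36), b=47^-2·(≡19) mod 47; (36|47)=+1, (19|47)=-1; (−1)^{0·-2·23}·(+1)^-2·(-1)^0 = +1.
Ram(34, -299) = {2, 13, 17, 23}; no ℚ_2-point on the conic.

[2, 13, 17, 23]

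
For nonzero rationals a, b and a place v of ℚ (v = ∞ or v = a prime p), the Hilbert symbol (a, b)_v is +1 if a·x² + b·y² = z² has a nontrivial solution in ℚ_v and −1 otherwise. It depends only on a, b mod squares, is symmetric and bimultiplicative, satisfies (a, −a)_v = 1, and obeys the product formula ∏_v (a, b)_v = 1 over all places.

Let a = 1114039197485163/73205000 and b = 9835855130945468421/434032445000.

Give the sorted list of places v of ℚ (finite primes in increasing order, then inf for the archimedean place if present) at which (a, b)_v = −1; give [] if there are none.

[23, 37]

(a, b) ≡ (2294, 52762) mod (ℚ^×)²; places V = {2, 3, 5, 7, 11, 23, 31, 37, ∞}.
(a,b)_3: α=8, u≡2; β=2, v≡1 (mod 3); (2|3)=-1, (1|3)=+1; sign (−1)^0·-1^2·+1^8 = +1.
(a,b)_7: α=0, u≡5; β=-2, v≡3 (mod 7); (5|7)=-1, (3|7)=-1; sign (−1)^0·-1^-2·-1^0 = +1.
(a,b)_23: α=6, u≡14; β=11, v≡5 (mod 23); (14|23)=-1, (5|23)=-1; sign (−1)^0·-1^11·-1^6 = -1.
(a,b)_37: α=1, u≡33; β=1, v≡22 (mod 37); (33|37)=+1, (22|37)=-1; sign (−1)^0·+1^1·-1^1 = -1.
(a,b)_∞: sgn(2294)=+, sgn(52762)=+, so +1.
(a,b)_2: α=-3, β=-3; u≡3, v≡5 (mod 8); ε(u)ε(v)=1·0, αω(v)=-3·1, βω(u)=-3·1; sum ≡ 0  ⇒  +1.
(a,b)_11: α=-4, u≡8; β=-6, v≡2 (mod 11); (8|11)=-1, (2|11)=-1; sign (−1)^0·-1^-6·-1^-4 = +1.
(a,b)_31: α=1, u≡13; β=1, v≡20 (mod 31); (13|31)=-1, (20|31)=+1; sign (−1)^1·-1^1·+1^1 = +1.
(a,b)_5: α=-4, u≡1; β=-4, v≡3 (mod 5); (1|5)=+1, (3|5)=-1; sign (−1)^0·+1^-4·-1^-4 = +1.
|Ram(2294, 52762)| = 2, even; anisotropic at {23, 37}.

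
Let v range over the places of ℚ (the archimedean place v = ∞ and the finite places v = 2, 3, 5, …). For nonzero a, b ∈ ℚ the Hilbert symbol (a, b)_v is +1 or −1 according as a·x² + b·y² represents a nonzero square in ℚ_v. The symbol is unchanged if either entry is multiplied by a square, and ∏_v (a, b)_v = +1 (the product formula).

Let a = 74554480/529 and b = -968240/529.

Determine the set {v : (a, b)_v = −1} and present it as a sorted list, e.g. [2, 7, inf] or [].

(a, b) ≡ (95095, -1235) mod (ℚ^×)²; places V = {2, 5, 7, 11, 13, 19, 23, ∞}.
(a,b)_2: α=4, β=4; u≡7, v≡5 (mod 8); ε(u)ε(v)=1·0, αω(v)=4·1, βω(u)=4·0; sum ≡ 0  ⇒  +1.
(a,b)_19: α=1, u≡12; β=1, v≡7 (mod 19); (12|19)=-1, (7|19)=+1; sign (−1)^1·-1^1·+1^1 = +1.
(a,b)_11: α=1, u≡8; β=0, v≡2 (mod 11); (8|11)=-1, (2|11)=-1; sign (−1)^0·-1^0·-1^1 = -1.
(a,b)_23: α=-2, u≡3; β=-2, v≡14 (mod 23); (3|23)=+1, (14|23)=-1; sign (−1)^0·+1^-2·-1^-2 = +1.
(a,b)_∞: sgn(95095)=+, sgn(-1235)=−, so +1.
(a,b)_7: α=3, u≡6; β=2, v≡2 (mod 7); (6|7)=-1, (2|7)=+1; sign (−1)^0·-1^2·+1^3 = +1.
(a,b)_13: α=1, u≡4; β=1, v≡4 (mod 13); (4|13)=+1, (4|13)=+1; sign (−1)^0·+1^1·+1^1 = +1.
(a,b)_5: α=1, u≡4; β=1, v≡3 (mod 5); (4|5)=+1, (3|5)=-1; sign (−1)^0·+1^1·-1^1 = -1.
Ram(95095, -1235) = {5, 11}; no ℚ_5-point on the conic.

[5, 11]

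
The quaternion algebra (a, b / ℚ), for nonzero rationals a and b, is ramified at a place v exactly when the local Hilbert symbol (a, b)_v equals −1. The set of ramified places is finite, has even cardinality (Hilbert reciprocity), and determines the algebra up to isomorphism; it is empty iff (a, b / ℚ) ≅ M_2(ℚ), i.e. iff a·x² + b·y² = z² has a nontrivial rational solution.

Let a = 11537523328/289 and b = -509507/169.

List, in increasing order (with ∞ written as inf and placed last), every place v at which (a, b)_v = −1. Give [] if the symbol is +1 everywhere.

[2, 41]

Mod squares: a ≡ 58, b ≡ -1763. Check v ∈ {∞, 2, 13, 17, 29, 41, 43}.
v=29: a=29^1·(≡3), b=29^0·(≡7) mod 29; (3|29)=-1, (7|29)=+1; (−1)^{1·0·14}·(-1)^0·(+1)^1 = +1.
v=13: a=13^0·(≡2), b=13^-2·(≡2) mod 13; (2|13)=-1, (2|13)=-1; (−1)^{0·-2·6}·(-1)^-2·(-1)^0 = +1.
v=∞: 58 > 0 and -1763 < 0  ⇒  (a,b)_∞ = +1.
v=43: a=43^2·(≡24), b=43^1·(≡8) mod 43; (24|43)=+1, (8|43)=-1; (−1)^{2·1·21}·(+1)^1·(-1)^2 = +1.
v=41: a=41^2·(≡3), b=41^1·(≡32) mod 41; (3|41)=-1, (32|41)=+1; (−1)^{2·1·20}·(-1)^1·(+1)^2 = -1.
v=2: v_2(a)=7, v_2(b)=0; units ≡ 5, 5 (mod 8); ε·ε+αω+βω = 0·0+7·1+0·1 ≡ 1  ⇒  (a,b)_2 = -1.
v=17: a=17^-2·(≡14), b=17^2·(≡12) mod 17; (14|17)=-1, (12|17)=-1; (−1)^{-2·2·8}·(-1)^2·(-1)^-2 = +1.
Ram(58, -1763) = {2, 41}; no ℚ_2-point on the conic.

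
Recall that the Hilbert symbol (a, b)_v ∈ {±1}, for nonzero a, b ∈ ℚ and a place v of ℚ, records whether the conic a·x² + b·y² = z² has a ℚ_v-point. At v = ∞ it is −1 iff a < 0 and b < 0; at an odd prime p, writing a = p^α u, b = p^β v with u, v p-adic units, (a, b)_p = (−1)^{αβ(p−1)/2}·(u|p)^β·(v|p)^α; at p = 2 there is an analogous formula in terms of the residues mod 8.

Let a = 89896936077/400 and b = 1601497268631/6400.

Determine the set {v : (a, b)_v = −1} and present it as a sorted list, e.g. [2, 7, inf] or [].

[3, 37]

Mod squares: a ≡ 533, b ≡ 4551. Check v ∈ {∞, 2, 3, 5, 13, 37, 41}.
v=37: a=37^2·(≡14), b=37^3·(≡28) mod 37; (14|37)=-1, (28|37)=+1; (−1)^{2·3·18}·(-1)^3·(+1)^2 = -1.
v=∞: 533 > 0 and 4551 > 0  ⇒  (a,b)_∞ = +1.
v=2: v_2(a)=-4, v_2(b)=-8; units ≡ 5, 7 (mod 8); ε·ε+αω+βω = 0·1+-4·0+-8·1 ≡ 0  ⇒  (a,b)_2 = +1.
v=13: a=13^3·(≡6), b=13^4·(≡9) mod 13; (6|13)=-1, (9|13)=+1; (−1)^{3·4·6}·(-1)^4·(+1)^3 = +1.
v=5: a=5^-2·(≡2), b=5^-2·(≡1) mod 5; (2|5)=-1, (1|5)=+1; (−1)^{-2·-2·2}·(-1)^-2·(+1)^-2 = +1.
v=3: a=3^6·(≡2), b=3^3·(≡2) mod 3; (2|3)=-1, (2|3)=-1; (−1)^{6·3·1}·(-1)^3·(-1)^6 = -1.
v=41: a=41^1·(≡34), b=41^1·(≡24) mod 41; (34|41)=-1, (24|41)=-1; (−1)^{1·1·20}·(-1)^1·(-1)^1 = +1.
Ram(533, 4551) = {3, 37}; no ℚ_3-point on the conic.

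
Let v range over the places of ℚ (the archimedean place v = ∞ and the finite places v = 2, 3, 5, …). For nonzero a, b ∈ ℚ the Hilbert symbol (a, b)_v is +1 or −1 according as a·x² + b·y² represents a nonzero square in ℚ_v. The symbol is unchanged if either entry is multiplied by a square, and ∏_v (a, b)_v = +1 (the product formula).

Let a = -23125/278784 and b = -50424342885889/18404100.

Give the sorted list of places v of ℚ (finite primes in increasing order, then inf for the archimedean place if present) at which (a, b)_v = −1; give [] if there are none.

[2, 17, 29, inf]

Mod squares: a ≡ -37, b ≡ -18241. Check v ∈ {∞, 2, 3, 5, 7, 11, 13, 17, 29, 37}.
v=7: a=7^0·(≡5), b=7^4·(≡4) mod 7; (5|7)=-1, (4|7)=+1; (−1)^{0·4·3}·(-1)^4·(+1)^0 = +1.
v=17: a=17^0·(≡12), b=17^1·(≡1) mod 17; (12|17)=-1, (1|17)=+1; (−1)^{0·1·8}·(-1)^1·(+1)^0 = -1.
v=11: a=11^-2·(≡6), b=11^-2·(≡2) mod 11; (6|11)=-1, (2|11)=-1; (−1)^{-2·-2·5}·(-1)^-2·(-1)^-2 = +1.
v=37: a=37^1·(≡3), b=37^3·(≡28) mod 37; (3|37)=+1, (28|37)=+1; (−1)^{1·3·18}·(+1)^3·(+1)^1 = +1.
v=13: a=13^0·(≡11), b=13^-2·(≡11) mod 13; (11|13)=-1, (11|13)=-1; (−1)^{0·-2·6}·(-1)^-2·(-1)^0 = +1.
v=∞: -37 < 0 and -18241 < 0  ⇒  (a,b)_∞ = -1.
v=5: a=5^4·(≡2), b=5^-2·(≡4) mod 5; (2|5)=-1, (4|5)=+1; (−1)^{4·-2·2}·(-1)^-2·(+1)^4 = +1.
v=29: a=29^0·(≡19), b=29^3·(≡6) mod 29; (19|29)=-1, (6|29)=+1; (−1)^{0·3·14}·(-1)^3·(+1)^0 = -1.
v=2: v_2(a)=-8, v_2(b)=-2; units ≡ 3, 7 (mod 8); ε·ε+αω+βω = 1·1+-8·0+-2·1 ≡ 1  ⇒  (a,b)_2 = -1.
v=3: a=3^-2·(≡2), b=3^-2·(≡2) mod 3; (2|3)=-1, (2|3)=-1; (−1)^{-2·-2·1}·(-1)^-2·(-1)^-2 = +1.
|Ram(-37, -18241)| = 4, even; anisotropic at {2, 17, 29, ∞}.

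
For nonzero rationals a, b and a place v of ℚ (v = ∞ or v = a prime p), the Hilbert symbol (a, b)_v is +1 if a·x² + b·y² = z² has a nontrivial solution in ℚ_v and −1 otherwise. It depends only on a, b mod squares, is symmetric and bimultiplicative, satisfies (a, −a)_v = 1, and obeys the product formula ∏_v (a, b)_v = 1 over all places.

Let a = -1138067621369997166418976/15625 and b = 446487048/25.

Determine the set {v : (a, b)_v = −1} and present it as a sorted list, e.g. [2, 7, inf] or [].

[17, 31]

(a, b) ≡ (-17794, 7378) mod (ℚ^×)²; places V = {2, 3, 5, 7, 17, 29, 31, 41, ∞}.
(a,b)_17: α=0, u≡14; β=1, v≡4 (mod 17); (14|17)=-1, (4|17)=+1; sign (−1)^0·-1^1·+1^0 = -1.
(a,b)_∞: sgn(-17794)=−, sgn(7378)=+, so +1.
(a,b)_7: α=5, u≡3; β=1, v≡1 (mod 7); (3|7)=-1, (1|7)=+1; sign (−1)^1·-1^1·+1^5 = +1.
(a,b)_3: α=6, u≡2; β=2, v≡1 (mod 3); (2|3)=-1, (1|3)=+1; sign (−1)^0·-1^2·+1^6 = +1.
(a,b)_29: α=2, u≡27; β=0, v≡21 (mod 29); (27|29)=-1, (21|29)=-1; sign (−1)^0·-1^0·-1^2 = +1.
(a,b)_31: α=3, u≡29; β=1, v≡17 (mod 31); (29|31)=-1, (17|31)=-1; sign (−1)^1·-1^1·-1^3 = -1.
(a,b)_41: α=5, u≡6; β=2, v≡25 (mod 41); (6|41)=-1, (25|41)=+1; sign (−1)^0·-1^2·+1^5 = +1.
(a,b)_2: α=5, β=3; u≡7, v≡1 (mod 8); ε(u)ε(v)=1·0, αω(v)=5·0, βω(u)=3·0; sum ≡ 0  ⇒  +1.
(a,b)_5: α=-6, u≡4; β=-2, v≡3 (mod 5); (4|5)=+1, (3|5)=-1; sign (−1)^0·+1^-2·-1^-6 = +1.
|Ram(-17794, 7378)| = 2, even; anisotropic at {17, 31}.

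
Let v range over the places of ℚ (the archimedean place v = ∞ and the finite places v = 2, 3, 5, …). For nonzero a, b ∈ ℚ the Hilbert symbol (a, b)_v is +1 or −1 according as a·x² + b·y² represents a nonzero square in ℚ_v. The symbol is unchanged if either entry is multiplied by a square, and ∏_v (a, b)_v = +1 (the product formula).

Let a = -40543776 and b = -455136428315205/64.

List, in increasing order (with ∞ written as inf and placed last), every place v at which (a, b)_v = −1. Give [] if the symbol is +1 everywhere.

[3, 13, 17, inf]

Mod squares: a ≡ -34, b ≡ -23205. Check v ∈ {∞, 2, 3, 5, 7, 13, 17, 19}.
v=7: a=7^2·(≡4), b=7^3·(≡3) mod 7; (4|7)=+1, (3|7)=-1; (−1)^{2·3·3}·(+1)^3·(-1)^2 = +1.
v=17: a=17^1·(≡2), b=17^1·(≡7) mod 17; (2|17)=+1, (7|17)=-1; (−1)^{1·1·8}·(+1)^1·(-1)^1 = -1.
v=2: v_2(a)=5, v_2(b)=-6; units ≡ 7, 3 (mod 8); ε·ε+αω+βω = 1·1+5·1+-6·0 ≡ 0  ⇒  (a,b)_2 = +1.
v=∞: -34 < 0 and -23205 < 0  ⇒  (a,b)_∞ = -1.
v=19: a=19^0·(≡1), b=19^2·(≡10) mod 19; (1|19)=+1, (10|19)=-1; (−1)^{0·2·9}·(+1)^2·(-1)^0 = +1.
v=3: a=3^2·(≡2), b=3^9·(≡2) mod 3; (2|3)=-1, (2|3)=-1; (−1)^{2·9·1}·(-1)^9·(-1)^2 = -1.
v=5: a=5^0·(≡4), b=5^1·(≡1) mod 5; (4|5)=+1, (1|5)=+1; (−1)^{0·1·2}·(+1)^1·(+1)^0 = +1.
v=13: a=13^2·(≡11), b=13^3·(≡12) mod 13; (11|13)=-1, (12|13)=+1; (−1)^{2·3·6}·(-1)^3·(+1)^2 = -1.
(-34, -23205 / ℚ) ramifies at {3, 13, 17, ∞}: a division algebra.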